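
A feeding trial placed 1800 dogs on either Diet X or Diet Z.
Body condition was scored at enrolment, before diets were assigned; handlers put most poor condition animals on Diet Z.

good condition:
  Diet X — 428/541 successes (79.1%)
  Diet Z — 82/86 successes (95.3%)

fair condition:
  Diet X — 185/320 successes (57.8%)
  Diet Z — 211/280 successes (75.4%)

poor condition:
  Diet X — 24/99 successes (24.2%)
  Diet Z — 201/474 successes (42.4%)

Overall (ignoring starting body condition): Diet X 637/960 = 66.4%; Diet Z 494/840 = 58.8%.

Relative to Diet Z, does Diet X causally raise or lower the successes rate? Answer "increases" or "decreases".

The imbalance in starting body condition arose from how dogs were allocated, not from anything the diet did; and starting body condition independently affects the outcome. The pooled gap is confounded — condition on starting body condition.
Within each level — good condition: 79.1% vs 95.3%; fair condition: 57.8% vs 75.4%; poor condition: 24.2% vs 42.4% — Diet Z is higher every time.

decreases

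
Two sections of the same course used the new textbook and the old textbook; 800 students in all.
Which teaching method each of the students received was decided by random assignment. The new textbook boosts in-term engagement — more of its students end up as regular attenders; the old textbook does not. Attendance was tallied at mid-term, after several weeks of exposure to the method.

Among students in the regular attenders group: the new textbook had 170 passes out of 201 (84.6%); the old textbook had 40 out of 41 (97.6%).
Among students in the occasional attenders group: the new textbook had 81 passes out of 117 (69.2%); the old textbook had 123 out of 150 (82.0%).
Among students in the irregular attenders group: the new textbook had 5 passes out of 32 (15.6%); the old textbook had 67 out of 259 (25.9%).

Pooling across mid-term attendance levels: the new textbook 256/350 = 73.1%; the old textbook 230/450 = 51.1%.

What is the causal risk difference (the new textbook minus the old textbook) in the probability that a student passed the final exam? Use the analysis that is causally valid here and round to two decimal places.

the old textbook is higher inside every mid-term attendance stratum but the new textbook is higher in aggregate. Whether to stratify depends on how mid-term attendance relates to the teaching method.
The distribution of mid-term attendance is itself part of what the teaching method does — it is an intermediate outcome. Holding it fixed would remove that part of the effect; the total effect is the pooled difference.
The causal difference is the pooled difference: 0.731 − 0.511 = +0.220.

+0.22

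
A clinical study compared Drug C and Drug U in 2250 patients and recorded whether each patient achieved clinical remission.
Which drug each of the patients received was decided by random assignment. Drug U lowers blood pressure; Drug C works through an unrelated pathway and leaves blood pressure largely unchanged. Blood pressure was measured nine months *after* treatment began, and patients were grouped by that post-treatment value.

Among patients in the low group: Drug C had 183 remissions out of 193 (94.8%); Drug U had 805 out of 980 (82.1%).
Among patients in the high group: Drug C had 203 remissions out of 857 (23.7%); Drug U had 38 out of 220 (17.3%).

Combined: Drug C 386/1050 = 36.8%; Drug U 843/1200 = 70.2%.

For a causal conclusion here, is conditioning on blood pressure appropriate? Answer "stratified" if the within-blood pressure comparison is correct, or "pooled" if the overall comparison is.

pooled

The distribution of blood pressure is itself part of what the drug does — it is an intermediate outcome. Holding it fixed would remove that part of the effect; the total effect is the pooled difference.
Pooled: Drug C 36.8% vs Drug U 70.2%; Drug U is higher overall.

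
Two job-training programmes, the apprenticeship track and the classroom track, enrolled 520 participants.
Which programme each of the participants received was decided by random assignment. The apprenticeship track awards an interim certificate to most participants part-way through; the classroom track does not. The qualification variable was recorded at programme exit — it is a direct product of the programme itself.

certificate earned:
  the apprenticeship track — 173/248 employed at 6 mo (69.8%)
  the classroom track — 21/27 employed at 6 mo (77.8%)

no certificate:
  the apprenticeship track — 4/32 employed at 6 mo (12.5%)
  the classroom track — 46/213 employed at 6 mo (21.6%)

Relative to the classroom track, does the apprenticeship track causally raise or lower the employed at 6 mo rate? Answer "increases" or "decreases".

Stratifying would compare programmes among participants the programmes themselves sorted into qualification attained during the programme groups — a form of selection on an intermediate. The unconditioned pooled rates give the total causal effect.
Pooled: the apprenticeship track 63.2% vs the classroom track 27.9%; the apprenticeship track is higher overall.

increases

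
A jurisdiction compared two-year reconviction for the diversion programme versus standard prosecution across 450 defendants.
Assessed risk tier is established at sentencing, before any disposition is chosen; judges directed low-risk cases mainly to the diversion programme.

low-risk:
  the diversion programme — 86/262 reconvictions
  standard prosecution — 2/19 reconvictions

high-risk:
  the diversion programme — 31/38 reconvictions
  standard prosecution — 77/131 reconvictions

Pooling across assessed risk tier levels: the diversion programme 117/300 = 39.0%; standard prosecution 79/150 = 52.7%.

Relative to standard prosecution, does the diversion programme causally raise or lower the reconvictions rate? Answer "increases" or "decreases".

Assessed risk tier is set before the disposition has any effect — it is not caused by the disposition — and it independently drives the outcome. That makes it a confounder, so the causal comparison is within assessed risk tier levels.
Within each level — low-risk: 32.8% vs 10.5%; high-risk: 81.6% vs 58.8% — standard prosecution is lower every time.

increases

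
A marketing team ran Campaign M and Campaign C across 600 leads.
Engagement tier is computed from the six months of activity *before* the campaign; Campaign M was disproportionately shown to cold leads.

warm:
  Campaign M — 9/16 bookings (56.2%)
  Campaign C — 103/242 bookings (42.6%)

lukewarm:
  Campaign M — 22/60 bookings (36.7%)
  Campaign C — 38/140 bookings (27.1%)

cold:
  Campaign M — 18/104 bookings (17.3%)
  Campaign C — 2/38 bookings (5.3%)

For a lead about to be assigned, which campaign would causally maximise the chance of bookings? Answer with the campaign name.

Campaign M

Within every engagement tier level Campaign M has the higher rate, yet pooled Campaign C does — Simpson's reversal.
Here engagement tier is a common cause — it drives both which campaign a case falls under and the outcome. The crude comparison mixes populations; the stratum-specific rates are the causally relevant ones.
Within each level — warm: 56.2% vs 42.6%; lukewarm: 36.7% vs 27.1%; cold: 17.3% vs 5.3% — Campaign M is higher every time.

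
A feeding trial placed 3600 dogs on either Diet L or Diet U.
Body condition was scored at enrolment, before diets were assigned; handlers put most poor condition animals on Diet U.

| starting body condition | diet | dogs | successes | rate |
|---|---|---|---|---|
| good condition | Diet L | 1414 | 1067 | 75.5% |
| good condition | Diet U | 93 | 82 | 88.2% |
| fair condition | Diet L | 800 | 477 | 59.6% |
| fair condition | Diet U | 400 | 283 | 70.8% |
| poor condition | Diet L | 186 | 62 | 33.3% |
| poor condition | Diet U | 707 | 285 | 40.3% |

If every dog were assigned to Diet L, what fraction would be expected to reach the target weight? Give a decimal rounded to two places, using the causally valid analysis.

The imbalance in starting body condition arose from how dogs were allocated, not from anything the diet did; and starting body condition independently affects the outcome. The pooled gap is confounded — condition on starting body condition.
Standardising Diet L to the population starting body condition mix: 0.419·1067/1414 + 0.333·477/800 + 0.248·62/186 = 0.597.

0.60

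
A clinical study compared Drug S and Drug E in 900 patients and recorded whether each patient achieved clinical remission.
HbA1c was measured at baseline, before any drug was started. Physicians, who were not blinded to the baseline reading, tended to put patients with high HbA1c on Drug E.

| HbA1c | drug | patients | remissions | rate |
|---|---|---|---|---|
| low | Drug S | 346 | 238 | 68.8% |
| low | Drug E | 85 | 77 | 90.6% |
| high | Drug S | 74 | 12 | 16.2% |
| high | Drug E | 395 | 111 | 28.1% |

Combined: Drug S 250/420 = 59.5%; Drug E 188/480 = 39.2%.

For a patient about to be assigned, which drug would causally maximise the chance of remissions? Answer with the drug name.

Drug E

The stratified and pooled comparisons disagree (Drug E wins within each HbA1c; Drug S wins overall), so the answer turns on the causal role of HbA1c.
Here HbA1c is a common cause — it drives both which drug a case falls under and the outcome. The crude comparison mixes populations; the stratum-specific rates are the causally relevant ones.
Within each level — low: 68.8% vs 90.6%; high: 16.2% vs 28.1% — Drug E is higher every time.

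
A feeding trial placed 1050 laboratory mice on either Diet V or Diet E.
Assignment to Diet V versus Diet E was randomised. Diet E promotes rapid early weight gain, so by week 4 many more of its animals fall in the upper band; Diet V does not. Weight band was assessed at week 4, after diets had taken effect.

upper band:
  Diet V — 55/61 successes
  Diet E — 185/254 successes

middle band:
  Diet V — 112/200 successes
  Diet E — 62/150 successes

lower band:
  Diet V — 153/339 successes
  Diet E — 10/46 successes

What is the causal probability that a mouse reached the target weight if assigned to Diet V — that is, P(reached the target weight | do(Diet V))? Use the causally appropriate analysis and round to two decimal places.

0.53

Week-4 weight band is downstream of the diet. One should not condition on a consequence of treatment, so the overall rates are the right comparison.
So P(outcome | do(Diet V)) is just the pooled rate for Diet V: 320/600 = 0.533.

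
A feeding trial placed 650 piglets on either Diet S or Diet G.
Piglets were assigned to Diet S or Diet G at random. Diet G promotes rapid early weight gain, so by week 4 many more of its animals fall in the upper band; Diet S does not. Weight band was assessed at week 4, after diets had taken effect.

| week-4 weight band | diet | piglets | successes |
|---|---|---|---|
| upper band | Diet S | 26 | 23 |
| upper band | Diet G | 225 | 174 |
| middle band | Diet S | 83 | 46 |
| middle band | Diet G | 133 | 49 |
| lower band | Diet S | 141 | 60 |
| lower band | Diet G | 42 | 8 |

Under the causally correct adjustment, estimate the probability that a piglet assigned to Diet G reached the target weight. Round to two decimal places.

The stratified and pooled comparisons disagree (Diet S wins within each week-4 weight band; Diet G wins overall), so the answer turns on the causal role of week-4 weight band.
Week-4 weight band here is a post-treatment variable shaped by the diet; conditioning on it would introduce bias rather than remove it. The overall comparison is the causal one.
So P(outcome | do(Diet G)) is just the pooled rate for Diet G: 231/400 = 0.578.

0.58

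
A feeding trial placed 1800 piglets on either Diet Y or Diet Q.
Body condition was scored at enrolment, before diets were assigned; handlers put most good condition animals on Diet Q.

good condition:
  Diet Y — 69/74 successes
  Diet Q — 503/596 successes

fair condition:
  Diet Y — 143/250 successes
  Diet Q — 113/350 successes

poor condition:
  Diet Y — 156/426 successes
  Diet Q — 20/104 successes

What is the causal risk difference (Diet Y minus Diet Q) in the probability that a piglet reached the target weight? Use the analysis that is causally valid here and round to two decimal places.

+0.17

The stratified and pooled comparisons disagree (Diet Y wins within each starting body condition; Diet Q wins overall), so the answer turns on the causal role of starting body condition.
Starting body condition satisfies the back-door criterion: it is not a descendant of the diet, and it blocks the spurious path from diet to outcome. Adjusting for it (i.e., using the within-starting body condition rates) gives the causal effect.
Adjusting over the population distribution of starting body condition: 0.372·(0.932−0.844) + 0.333·(0.572−0.323) + 0.294·(0.366−0.192) = +0.167.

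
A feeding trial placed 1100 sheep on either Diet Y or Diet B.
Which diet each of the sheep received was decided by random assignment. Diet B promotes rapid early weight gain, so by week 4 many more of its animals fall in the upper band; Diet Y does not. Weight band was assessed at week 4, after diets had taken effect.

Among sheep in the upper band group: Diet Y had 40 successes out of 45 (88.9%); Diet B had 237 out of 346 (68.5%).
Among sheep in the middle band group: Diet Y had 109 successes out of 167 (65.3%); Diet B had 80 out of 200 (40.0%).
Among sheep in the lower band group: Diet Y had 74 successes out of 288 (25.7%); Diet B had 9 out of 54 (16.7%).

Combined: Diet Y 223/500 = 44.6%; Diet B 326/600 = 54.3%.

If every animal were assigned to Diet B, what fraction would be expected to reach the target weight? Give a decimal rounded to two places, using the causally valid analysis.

0.54

Week-4 weight band here is a post-treatment variable shaped by the diet; conditioning on it would introduce bias rather than remove it. The overall comparison is the causal one.
So P(outcome | do(Diet B)) is just the pooled rate for Diet B: 326/600 = 0.543.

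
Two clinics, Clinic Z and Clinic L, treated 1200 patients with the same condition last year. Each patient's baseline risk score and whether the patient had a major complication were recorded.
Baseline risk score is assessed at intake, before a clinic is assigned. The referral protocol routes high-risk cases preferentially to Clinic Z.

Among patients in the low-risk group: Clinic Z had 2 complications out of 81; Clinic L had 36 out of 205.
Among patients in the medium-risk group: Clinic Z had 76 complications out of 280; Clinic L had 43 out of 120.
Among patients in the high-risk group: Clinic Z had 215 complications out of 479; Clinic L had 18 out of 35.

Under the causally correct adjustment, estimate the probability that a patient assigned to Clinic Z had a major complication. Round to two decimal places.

Since baseline risk score is a pre-existing factor (not a product of the clinic) and it affects the outcome on its own, it is a confounder. The stratified rates, not the pooled rate, identify the causal effect.
Standardising Clinic Z to the population baseline risk score mix: 0.238·2/81 + 0.333·76/280 + 0.428·215/479 = 0.289.

0.29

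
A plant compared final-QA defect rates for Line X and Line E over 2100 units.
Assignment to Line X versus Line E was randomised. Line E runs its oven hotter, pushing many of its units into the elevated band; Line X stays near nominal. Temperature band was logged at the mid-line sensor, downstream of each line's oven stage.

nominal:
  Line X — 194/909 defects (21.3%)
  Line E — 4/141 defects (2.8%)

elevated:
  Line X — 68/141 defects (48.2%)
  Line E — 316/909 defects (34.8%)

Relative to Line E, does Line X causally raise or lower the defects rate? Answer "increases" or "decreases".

decreases

The stratified and pooled comparisons disagree (Line E wins within each in-process temperature band; Line X wins overall), so the answer turns on the causal role of in-process temperature band.
Stratifying would compare lines among units the lines themselves sorted into in-process temperature band groups — a form of selection on an intermediate. The unconditioned pooled rates give the total causal effect.
Pooled: Line X 25.0% vs Line E 30.5%; Line X is lower overall.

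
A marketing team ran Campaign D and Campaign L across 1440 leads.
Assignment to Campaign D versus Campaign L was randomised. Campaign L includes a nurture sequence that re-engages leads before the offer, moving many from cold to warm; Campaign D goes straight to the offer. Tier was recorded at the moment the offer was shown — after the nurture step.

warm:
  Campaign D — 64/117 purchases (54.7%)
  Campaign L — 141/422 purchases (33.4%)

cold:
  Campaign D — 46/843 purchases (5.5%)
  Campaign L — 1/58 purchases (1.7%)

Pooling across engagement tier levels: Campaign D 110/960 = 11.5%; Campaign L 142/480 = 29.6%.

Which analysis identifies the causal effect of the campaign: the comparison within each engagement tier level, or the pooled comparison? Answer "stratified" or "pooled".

Stratifying would compare campaigns among leads the campaigns themselves sorted into engagement tier groups — a form of selection on an intermediate. The unconditioned pooled rates give the total causal effect.
Pooled: Campaign D 11.5% vs Campaign L 29.6%; Campaign L is higher overall.

pooled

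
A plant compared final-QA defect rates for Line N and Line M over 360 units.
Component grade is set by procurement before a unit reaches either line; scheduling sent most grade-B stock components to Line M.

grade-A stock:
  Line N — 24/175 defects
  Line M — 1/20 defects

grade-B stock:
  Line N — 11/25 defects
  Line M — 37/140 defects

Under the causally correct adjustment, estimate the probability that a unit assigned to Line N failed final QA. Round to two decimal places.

Here component grade is a common cause — it drives both which line a case falls under and the outcome. The crude comparison mixes populations; the stratum-specific rates are the causally relevant ones.
Standardising Line N to the population component grade mix: 0.542·24/175 + 0.458·11/25 = 0.276.

0.28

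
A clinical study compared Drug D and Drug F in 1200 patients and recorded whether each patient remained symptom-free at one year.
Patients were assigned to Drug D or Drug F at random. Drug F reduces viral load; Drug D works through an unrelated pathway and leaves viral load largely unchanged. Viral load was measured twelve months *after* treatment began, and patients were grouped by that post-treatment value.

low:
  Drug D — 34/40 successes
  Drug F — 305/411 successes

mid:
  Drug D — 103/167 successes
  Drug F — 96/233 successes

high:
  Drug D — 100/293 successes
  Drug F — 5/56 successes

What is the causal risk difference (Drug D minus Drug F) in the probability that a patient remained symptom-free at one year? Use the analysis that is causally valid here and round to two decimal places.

Viral load lies on the pathway drug → viral load → outcome, so adjusting for it blocks the indirect effect. For the total causal effect of drug, use the unadjusted pooled rates.
The causal difference is the pooled difference: 0.474 − 0.580 = -0.106.

-0.11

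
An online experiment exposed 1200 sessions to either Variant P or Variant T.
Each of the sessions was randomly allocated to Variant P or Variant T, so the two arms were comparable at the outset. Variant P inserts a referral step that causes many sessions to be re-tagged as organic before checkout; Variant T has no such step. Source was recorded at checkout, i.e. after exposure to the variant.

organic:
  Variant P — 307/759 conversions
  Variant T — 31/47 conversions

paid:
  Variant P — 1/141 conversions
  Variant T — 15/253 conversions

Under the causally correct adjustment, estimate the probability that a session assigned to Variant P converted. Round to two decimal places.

The stratified and pooled comparisons disagree (Variant T wins within each traffic source; Variant P wins overall), so the answer turns on the causal role of traffic source.
Traffic source lies on the pathway variant → traffic source → outcome, so adjusting for it blocks the indirect effect. For the total causal effect of variant, use the unadjusted pooled rates.
So P(outcome | do(Variant P)) is just the pooled rate for Variant P: 308/900 = 0.342.

0.34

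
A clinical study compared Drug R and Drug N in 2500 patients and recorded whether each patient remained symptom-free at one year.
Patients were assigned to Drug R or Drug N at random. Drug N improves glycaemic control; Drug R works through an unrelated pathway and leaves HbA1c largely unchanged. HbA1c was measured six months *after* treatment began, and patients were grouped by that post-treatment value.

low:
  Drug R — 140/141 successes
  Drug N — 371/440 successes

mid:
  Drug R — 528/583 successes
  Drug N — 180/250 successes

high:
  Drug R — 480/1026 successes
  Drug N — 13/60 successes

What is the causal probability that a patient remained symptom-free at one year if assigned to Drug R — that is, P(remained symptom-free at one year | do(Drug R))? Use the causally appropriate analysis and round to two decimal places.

0.66

HbA1c here is a post-treatment variable shaped by the drug; conditioning on it would introduce bias rather than remove it. The overall comparison is the causal one.
So P(outcome | do(Drug R)) is just the pooled rate for Drug R: 1148/1750 = 0.656.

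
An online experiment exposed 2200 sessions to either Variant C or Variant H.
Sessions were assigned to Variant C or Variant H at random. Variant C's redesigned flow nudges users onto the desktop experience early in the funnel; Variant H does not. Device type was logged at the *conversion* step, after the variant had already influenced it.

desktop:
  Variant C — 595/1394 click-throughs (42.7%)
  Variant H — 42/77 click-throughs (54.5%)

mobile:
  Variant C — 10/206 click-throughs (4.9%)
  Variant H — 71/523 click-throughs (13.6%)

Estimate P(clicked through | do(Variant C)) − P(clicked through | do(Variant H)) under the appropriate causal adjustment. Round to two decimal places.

+0.19

The device type-specific comparison favours Variant H throughout, but the pooled figures favour Variant C. The question is whether to condition on device type.
Device type is recorded after the variant and is itself shifted by it — it sits on the causal path from variant to outcome. Conditioning on a mediator would strip out part of the effect we want; the pooled comparison gives the total causal effect.
The causal difference is the pooled difference: 0.378 − 0.188 = +0.190.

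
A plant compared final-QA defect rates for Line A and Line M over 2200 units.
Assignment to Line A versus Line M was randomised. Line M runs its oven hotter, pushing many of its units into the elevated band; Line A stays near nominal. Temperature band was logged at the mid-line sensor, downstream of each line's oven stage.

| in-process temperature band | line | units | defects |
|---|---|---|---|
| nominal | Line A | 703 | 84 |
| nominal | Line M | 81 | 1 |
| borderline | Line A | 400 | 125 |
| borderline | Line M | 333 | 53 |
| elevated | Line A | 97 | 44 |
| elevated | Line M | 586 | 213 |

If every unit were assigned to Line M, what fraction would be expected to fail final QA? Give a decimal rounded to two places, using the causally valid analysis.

0.27

The stratified and pooled comparisons disagree (Line M wins within each in-process temperature band; Line A wins overall), so the answer turns on the causal role of in-process temperature band.
Because the line influences in-process temperature band, in-process temperature band is a post-treatment mediator, not a confounder. Stratifying on it would bias the estimate; the causal effect is the crude pooled difference.
So P(outcome | do(Line M)) is just the pooled rate for Line M: 267/1000 = 0.267.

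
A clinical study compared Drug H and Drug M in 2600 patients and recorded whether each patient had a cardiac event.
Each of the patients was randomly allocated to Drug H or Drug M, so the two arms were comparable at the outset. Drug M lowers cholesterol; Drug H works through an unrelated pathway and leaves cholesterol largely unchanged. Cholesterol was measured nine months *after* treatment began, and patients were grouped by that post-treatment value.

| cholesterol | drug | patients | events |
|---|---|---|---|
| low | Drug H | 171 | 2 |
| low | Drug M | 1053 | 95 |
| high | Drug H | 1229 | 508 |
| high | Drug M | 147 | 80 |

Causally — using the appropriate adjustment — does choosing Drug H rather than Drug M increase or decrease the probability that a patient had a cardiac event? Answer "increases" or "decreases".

The stratified and pooled comparisons disagree (Drug H wins within each cholesterol; Drug M wins overall), so the answer turns on the causal role of cholesterol.
The distribution of cholesterol is itself part of what the drug does — it is an intermediate outcome. Holding it fixed would remove that part of the effect; the total effect is the pooled difference.
Pooled: Drug H 36.4% vs Drug M 14.6%; Drug M is lower overall.

increases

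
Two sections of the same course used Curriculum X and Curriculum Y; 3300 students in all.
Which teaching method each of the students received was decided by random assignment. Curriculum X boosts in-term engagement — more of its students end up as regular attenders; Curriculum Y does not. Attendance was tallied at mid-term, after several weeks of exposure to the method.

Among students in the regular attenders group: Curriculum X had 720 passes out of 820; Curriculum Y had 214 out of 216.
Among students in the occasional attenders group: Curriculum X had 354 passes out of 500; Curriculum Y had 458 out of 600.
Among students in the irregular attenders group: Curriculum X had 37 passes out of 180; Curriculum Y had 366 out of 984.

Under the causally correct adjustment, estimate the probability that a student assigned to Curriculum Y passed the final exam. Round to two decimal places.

The stratified and pooled comparisons disagree (Curriculum Y wins within each mid-term attendance; Curriculum X wins overall), so the answer turns on the causal role of mid-term attendance.
Mid-term attendance lies on the pathway teaching method → mid-term attendance → outcome, so adjusting for it blocks the indirect effect. For the total causal effect of teaching method, use the unadjusted pooled rates.
So P(outcome | do(Curriculum Y)) is just the pooled rate for Curriculum Y: 1038/1800 = 0.577.

0.58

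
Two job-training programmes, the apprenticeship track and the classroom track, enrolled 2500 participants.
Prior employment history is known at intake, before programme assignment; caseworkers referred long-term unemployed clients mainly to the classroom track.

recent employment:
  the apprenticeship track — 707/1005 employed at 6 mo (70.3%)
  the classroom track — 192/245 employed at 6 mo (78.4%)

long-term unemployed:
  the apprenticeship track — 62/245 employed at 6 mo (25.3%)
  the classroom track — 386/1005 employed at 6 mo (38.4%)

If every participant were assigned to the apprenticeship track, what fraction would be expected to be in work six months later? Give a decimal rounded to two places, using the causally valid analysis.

0.48

Prior employment history satisfies the back-door criterion: it is not a descendant of the programme, and it blocks the spurious path from programme to outcome. Adjusting for it (i.e., using the within-prior employment history rates) gives the causal effect.
Standardising the apprenticeship track to the population prior employment history mix: 0.500·707/1005 + 0.500·62/245 = 0.478.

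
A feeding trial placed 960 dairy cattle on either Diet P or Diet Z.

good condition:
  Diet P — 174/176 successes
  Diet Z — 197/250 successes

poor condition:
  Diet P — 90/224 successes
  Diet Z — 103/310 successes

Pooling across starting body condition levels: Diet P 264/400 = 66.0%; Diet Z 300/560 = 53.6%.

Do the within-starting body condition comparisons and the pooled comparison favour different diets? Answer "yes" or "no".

Within each starting body condition level (good condition 98.9% vs 78.8%; poor condition 40.2% vs 33.2%), Diet P has the higher rate every time. Pooled: 66.0% vs 53.6% — Diet P has the higher rate overall. They agree.

no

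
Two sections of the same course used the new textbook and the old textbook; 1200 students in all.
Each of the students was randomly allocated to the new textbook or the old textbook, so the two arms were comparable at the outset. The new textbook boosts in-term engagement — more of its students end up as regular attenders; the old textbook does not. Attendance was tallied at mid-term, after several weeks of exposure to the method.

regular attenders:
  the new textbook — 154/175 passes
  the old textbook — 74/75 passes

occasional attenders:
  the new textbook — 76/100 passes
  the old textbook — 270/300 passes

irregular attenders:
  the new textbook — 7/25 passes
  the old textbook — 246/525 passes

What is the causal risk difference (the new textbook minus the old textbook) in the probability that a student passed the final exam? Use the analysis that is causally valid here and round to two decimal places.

The mid-term attendance-specific comparison favours the old textbook throughout, but the pooled figures favour the new textbook. The question is whether to condition on mid-term attendance.
Mid-term attendance here is a post-treatment variable shaped by the teaching method; conditioning on it would introduce bias rather than remove it. The overall comparison is the causal one.
The causal difference is the pooled difference: 0.790 − 0.656 = +0.134.

+0.13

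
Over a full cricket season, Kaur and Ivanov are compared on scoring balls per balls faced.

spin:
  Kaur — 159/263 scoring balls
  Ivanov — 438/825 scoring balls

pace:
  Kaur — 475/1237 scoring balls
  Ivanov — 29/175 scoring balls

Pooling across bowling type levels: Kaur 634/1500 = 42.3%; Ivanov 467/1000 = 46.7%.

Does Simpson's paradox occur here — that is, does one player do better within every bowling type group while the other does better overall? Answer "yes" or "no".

yes

Within each bowling type level (spin 60.5% vs 53.1%; pace 38.4% vs 16.6%), Kaur has the higher rate every time. Pooled: 42.3% vs 46.7% — Ivanov has the higher rate overall. The two comparisons disagree.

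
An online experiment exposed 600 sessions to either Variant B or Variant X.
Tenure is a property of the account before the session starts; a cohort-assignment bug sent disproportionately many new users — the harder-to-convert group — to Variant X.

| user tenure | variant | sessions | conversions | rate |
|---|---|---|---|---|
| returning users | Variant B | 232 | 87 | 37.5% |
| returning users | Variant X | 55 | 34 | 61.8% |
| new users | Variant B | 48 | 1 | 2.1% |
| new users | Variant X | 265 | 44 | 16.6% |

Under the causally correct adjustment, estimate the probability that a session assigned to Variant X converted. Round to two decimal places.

0.38

The stratified and pooled comparisons disagree (Variant X wins within each user tenure; Variant B wins overall), so the answer turns on the causal role of user tenure.
User tenure satisfies the back-door criterion: it is not a descendant of the variant, and it blocks the spurious path from variant to outcome. Adjusting for it (i.e., using the within-user tenure rates) gives the causal effect.
Standardising Variant X to the population user tenure mix: 0.478·34/55 + 0.522·44/265 = 0.382.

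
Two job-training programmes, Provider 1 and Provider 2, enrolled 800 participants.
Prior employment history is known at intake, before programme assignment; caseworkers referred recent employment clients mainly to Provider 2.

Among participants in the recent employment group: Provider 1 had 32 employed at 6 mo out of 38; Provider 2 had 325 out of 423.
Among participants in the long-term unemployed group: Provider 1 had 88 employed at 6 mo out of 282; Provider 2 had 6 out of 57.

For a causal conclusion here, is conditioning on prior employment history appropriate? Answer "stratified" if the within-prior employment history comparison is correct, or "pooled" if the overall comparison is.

stratified

Nothing the programme does changes prior employment history; the imbalance is an allocation artefact. With prior employment history also predicting the outcome, the pooled figure is confounded, and the within-stratum comparison is the causal one.
Within each level — recent employment: 84.2% vs 76.8%; long-term unemployed: 31.2% vs 10.5% — Provider 1 is higher every time.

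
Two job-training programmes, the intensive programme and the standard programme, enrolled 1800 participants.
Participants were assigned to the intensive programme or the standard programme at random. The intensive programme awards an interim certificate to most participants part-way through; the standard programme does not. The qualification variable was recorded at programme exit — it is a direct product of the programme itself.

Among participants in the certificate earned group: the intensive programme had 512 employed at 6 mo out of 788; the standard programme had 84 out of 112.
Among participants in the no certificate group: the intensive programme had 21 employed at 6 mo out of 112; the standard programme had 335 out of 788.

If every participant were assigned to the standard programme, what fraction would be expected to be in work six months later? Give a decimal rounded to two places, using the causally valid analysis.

0.47

Qualification attained during the programme lies on the pathway programme → qualification attained during the programme → outcome, so adjusting for it blocks the indirect effect. For the total causal effect of programme, use the unadjusted pooled rates.
So P(outcome | do(the standard programme)) is just the pooled rate for the standard programme: 419/900 = 0.466.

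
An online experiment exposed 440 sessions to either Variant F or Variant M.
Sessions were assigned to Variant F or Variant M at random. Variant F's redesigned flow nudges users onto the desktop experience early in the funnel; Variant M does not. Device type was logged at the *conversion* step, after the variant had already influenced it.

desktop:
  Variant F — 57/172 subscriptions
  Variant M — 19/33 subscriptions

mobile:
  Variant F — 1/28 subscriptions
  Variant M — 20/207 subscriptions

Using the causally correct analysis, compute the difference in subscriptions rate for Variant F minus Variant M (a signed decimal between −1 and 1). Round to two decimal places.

+0.13

Device type is downstream of the variant. One should not condition on a consequence of treatment, so the overall rates are the right comparison.
The causal difference is the pooled difference: 0.290 − 0.163 = +0.128.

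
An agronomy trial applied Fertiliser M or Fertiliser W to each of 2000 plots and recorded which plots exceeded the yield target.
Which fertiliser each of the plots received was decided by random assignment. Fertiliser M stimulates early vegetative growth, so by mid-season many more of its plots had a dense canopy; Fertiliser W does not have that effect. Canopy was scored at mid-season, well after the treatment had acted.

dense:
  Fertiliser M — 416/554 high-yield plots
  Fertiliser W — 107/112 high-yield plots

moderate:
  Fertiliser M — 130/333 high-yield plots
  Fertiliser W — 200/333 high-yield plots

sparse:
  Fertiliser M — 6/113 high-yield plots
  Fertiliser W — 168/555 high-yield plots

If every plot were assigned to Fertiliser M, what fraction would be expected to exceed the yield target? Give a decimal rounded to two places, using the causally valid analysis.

0.55

Within every mid-season canopy level Fertiliser W has the higher rate, yet pooled Fertiliser M does — Simpson's reversal.
Stratifying would compare fertilisers among plots the fertilisers themselves sorted into mid-season canopy groups — a form of selection on an intermediate. The unconditioned pooled rates give the total causal effect.
So P(outcome | do(Fertiliser M)) is just the pooled rate for Fertiliser M: 552/1000 = 0.552.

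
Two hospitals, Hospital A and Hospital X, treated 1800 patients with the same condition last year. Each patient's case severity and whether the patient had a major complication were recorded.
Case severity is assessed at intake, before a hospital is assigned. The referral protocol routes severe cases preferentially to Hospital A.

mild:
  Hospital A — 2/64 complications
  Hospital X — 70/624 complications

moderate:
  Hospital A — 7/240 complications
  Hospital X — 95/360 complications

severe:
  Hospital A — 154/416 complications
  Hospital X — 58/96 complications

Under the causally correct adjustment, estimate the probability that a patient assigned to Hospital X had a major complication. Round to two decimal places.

0.30

Within every case severity level Hospital A has the lower rate, yet pooled Hospital X does — Simpson's reversal.
Since case severity is a pre-existing factor (not a product of the hospital) and it affects the outcome on its own, it is a confounder. The stratified rates, not the pooled rate, identify the causal effect.
Standardising Hospital X to the population case severity mix: 0.382·70/624 + 0.333·95/360 + 0.284·58/96 = 0.303.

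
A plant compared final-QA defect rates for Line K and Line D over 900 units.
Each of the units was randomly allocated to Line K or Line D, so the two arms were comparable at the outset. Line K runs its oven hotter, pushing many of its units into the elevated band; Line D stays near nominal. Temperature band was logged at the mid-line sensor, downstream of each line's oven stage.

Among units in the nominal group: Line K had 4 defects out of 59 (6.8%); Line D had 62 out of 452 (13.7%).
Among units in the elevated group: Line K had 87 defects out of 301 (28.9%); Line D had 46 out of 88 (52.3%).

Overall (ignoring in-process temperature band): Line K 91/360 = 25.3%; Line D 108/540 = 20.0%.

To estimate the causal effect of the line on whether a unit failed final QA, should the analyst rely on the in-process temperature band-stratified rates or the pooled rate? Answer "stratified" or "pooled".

pooled

Stratifying would compare lines among units the lines themselves sorted into in-process temperature band groups — a form of selection on an intermediate. The unconditioned pooled rates give the total causal effect.
Pooled: Line K 25.3% vs Line D 20.0%; Line D is lower overall.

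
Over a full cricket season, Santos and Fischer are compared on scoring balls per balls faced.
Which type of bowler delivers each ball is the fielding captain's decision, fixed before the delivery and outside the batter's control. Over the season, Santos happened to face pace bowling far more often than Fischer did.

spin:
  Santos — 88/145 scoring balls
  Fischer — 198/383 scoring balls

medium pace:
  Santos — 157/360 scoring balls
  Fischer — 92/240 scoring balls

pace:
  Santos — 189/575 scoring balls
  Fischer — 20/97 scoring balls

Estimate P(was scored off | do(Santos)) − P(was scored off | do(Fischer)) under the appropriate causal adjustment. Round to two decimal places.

+0.09

Since bowling type is a pre-existing factor (not a product of the player) and it affects the outcome on its own, it is a confounder. The stratified rates, not the pooled rate, identify the causal effect.
Adjusting over the population distribution of bowling type: 0.293·(0.607−0.517) + 0.333·(0.436−0.383) + 0.373·(0.329−0.206) = +0.090.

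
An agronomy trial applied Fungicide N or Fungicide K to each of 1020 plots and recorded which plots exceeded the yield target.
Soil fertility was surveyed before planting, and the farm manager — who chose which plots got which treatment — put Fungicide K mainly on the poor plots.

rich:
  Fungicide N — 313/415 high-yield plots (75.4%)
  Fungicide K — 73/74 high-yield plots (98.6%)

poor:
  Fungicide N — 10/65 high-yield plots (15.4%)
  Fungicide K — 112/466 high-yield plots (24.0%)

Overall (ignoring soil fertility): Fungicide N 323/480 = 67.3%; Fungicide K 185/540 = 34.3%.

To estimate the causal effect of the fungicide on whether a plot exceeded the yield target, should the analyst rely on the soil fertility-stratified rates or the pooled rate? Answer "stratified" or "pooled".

Soil fertility is set before the fungicide has any effect — it is not caused by the fungicide — and it independently drives the outcome. That makes it a confounder, so the causal comparison is within soil fertility levels.
Within each level — rich: 75.4% vs 98.6%; poor: 15.4% vs 24.0% — Fungicide K is higher every time.

stratified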